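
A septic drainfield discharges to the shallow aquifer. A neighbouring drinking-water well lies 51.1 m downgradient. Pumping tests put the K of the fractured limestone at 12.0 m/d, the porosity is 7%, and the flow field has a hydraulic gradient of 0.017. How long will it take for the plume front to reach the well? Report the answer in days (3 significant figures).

Specific discharge q = 12.0 × 0.017 = 0.2040 m/d
v_s = q/n_e = 0.2040/0.07 = 2.914 m/d
t = L / v = 51.1 / 2.914 = 17.53 d

17.5 days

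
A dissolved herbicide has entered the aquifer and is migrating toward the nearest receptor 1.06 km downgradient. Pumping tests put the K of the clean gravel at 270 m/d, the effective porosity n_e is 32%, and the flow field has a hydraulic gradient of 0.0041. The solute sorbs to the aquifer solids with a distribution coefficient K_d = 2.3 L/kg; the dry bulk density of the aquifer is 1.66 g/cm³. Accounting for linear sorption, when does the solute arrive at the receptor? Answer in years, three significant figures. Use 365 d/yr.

10.9 years

q = Ki = 270 × 0.0041 = 1.107 m/d
v = Ki/n = 270·0.0041/0.32 = 3.459 m/d
Retardation R = 1 + ρ_b·K_d/n = 1 + 1.66×2.3/0.32 = 12.93
Contaminant velocity v_c = v/R = 3.459/12.93 = 0.2675 m/d
L = 1.06 km = 1060 m
t = L/v_c = 1060/0.2675 = 3962 d
   = 3962/365 = 10.9 yr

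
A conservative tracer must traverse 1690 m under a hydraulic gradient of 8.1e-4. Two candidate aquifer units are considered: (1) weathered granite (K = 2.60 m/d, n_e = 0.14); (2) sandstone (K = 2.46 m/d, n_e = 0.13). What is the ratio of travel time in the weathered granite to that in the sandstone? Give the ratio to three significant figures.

1.02

Unit 1 (weathered granite): v = 2.60×8.1e-4/0.14 = 0.01504 m/d, t = 1690/0.01504 = 112300 d
Unit 2 (sandstone): v = 2.46×8.1e-4/0.13 = 0.01533 m/d, t = 1690/0.01533 = 110300 d
t(weathered granite) / t(sandstone) = 112300/110300 = 1.02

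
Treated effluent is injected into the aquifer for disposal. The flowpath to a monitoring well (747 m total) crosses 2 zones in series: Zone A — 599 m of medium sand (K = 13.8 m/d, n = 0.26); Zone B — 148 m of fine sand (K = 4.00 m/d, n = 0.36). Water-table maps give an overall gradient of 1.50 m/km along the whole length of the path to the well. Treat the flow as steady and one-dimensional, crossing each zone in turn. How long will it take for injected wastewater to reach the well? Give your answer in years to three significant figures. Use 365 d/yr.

For zones in series the flux q is common to all zones; the equivalent conductivity is the harmonic (thickness-weighted) mean, K_eq = L_total / Σ(L_j/K_j).
Σ(L/K) = 599/13.8 + 148/4.00 = 43.41 + 37.00 = 80.41 d
K_eq = L_total / Σ(L/K) = 747 / 80.41 = 9.290 m/d
q = K_eq · i = 9.290 × 0.0015 = 0.01394 m/d (same in every zone)
Zone A: v = q/n = 0.01394/0.26 = 0.05360 m/d → t_A = 599/0.05360 = 11180 d
Zone B: v = q/n = 0.01394/0.36 = 0.03871 m/d → t_B = 148/0.03871 = 3823 d
Total t = 11180 + 3823 = 15000 d
   = 15000 / 365 = 41.1 yr

41.1 years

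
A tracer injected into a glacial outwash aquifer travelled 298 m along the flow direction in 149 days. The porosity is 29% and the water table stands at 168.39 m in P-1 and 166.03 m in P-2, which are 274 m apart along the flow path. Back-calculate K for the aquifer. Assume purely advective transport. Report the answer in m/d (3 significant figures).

67.3 m/d

Hydraulic gradient i = (168.39 − 166.03) / 274 = 2.36 / 274 = 0.008613
v = L / t = 298 / 149 = 2.000 m/d
K = v · n / i = 2.000 × 0.29 / 0.008613 = 67.3 m/d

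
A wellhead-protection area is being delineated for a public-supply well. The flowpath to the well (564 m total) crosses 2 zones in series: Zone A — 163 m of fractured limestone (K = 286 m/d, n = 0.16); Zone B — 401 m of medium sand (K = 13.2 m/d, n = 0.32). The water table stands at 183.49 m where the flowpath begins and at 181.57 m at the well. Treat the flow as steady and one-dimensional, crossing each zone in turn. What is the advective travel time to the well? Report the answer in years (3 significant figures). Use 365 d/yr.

Total head drop ΔH = 183.49 − 181.57 = 1.92 m
Continuity: the same q passes through each zone, so ΔH = q·Σ(L_j/K_j) — the zones act as resistances in series.
Σ(L/K) = 163/286 + 401/13.2 = 0.5699 + 30.38 = 30.95 d
q = ΔH / Σ(L/K) = 1.92 / 30.95 = 0.06204 m/d (same in every zone)
Zone A: v = q/n = 0.06204/0.16 = 0.3877 m/d → t_A = 163/0.3877 = 420.4 d
Zone B: v = q/n = 0.06204/0.32 = 0.1939 m/d → t_B = 401/0.1939 = 2068 d
Total t = 420.4 + 2068 = 2489 d
   = 2489 / 365 = 6.82 yr

6.82 years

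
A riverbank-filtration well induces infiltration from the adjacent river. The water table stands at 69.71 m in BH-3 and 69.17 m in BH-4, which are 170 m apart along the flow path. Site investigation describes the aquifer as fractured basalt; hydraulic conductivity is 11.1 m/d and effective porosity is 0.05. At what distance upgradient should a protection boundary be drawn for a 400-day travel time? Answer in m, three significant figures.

282 m

Hydraulic gradient i = (69.71 − 69.17) / 170 = 0.54 / 170 = 0.003176
Specific discharge q = 11.1 × 0.003176 = 0.03526 m/d
v = Ki/n = 11.1·0.003176/0.05 = 0.7052 m/d
L = v × T = 0.7052 × 400 = 282.1 m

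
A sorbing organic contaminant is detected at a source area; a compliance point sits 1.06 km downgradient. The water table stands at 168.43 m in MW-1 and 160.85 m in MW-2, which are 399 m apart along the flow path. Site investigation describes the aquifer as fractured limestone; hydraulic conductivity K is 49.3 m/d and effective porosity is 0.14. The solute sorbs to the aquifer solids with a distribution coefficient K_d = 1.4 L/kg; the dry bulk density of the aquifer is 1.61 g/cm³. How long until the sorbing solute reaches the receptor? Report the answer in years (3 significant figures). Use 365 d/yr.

Hydraulic gradient i = (168.43 − 160.85) / 399 = 7.58 / 399 = 0.01900
q = Ki = 49.3 × 0.01900 = 0.9366 m/d
v_s = q/n_e = 0.9366/0.14 = 6.690 m/d
Retardation R = 1 + ρ_b·K_d/n = 1 + 1.61×1.4/0.14 = 17.10
Contaminant velocity v_c = v/R = 6.690/17.10 = 0.3912 m/d
L = 1.06 km = 1060 m
t = L/v_c = 1060/0.3912 = 2709 d
   = 2709/365 = 7.42 yr

7.42 years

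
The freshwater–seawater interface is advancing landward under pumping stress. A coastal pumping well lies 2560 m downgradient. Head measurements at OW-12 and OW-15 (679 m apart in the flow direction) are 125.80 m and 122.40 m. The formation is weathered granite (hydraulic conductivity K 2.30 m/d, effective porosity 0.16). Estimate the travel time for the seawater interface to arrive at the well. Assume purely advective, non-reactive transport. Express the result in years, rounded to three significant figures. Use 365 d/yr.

Hydraulic gradient i = (125.80 − 122.40) / 679 = 3.40 / 679 = 0.005007
Darcy flux q = K·i = 2.30 × 0.005007 = 0.01152 m/d
Average linear velocity = 0.01152 / 0.16 = 0.07198 m/d
t = L / v = 2560 / 0.07198 = 35570 d
   = 35570 / 365 = 97.4 yr

97.4 years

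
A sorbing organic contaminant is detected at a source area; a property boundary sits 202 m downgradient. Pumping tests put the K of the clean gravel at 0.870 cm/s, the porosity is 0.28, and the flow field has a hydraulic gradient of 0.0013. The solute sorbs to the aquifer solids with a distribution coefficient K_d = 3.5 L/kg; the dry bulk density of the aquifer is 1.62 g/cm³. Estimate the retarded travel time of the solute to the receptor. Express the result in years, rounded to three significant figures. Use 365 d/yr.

3.37 years

K = 0.870 cm/s × 864 = 751.7 m/d
Darcy flux q = K·i = 751.7 × 0.0013 = 0.9772 m/d
Average linear velocity = 0.9772 / 0.28 = 3.490 m/d
Retardation R = 1 + ρ_b·K_d/n = 1 + 1.62×3.5/0.28 = 21.25
Contaminant velocity v_c = v/R = 3.490/21.25 = 0.1642 m/d
t = L/v_c = 202/0.1642 = 1230 d
   = 1230/365 = 3.37 yr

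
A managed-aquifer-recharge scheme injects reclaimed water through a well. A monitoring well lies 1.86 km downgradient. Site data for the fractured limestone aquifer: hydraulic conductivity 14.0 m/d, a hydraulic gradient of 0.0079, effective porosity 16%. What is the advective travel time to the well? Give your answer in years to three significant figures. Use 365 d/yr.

Specific discharge q = 14.0 × 0.0079 = 0.1106 m/d
Average linear velocity = 0.1106 / 0.16 = 0.6913 m/d
L = 1.86 km = 1860 m
t = L / v = 1860 / 0.6913 = 2691 d
   = 2691 / 365 = 7.37 yr

7.37 years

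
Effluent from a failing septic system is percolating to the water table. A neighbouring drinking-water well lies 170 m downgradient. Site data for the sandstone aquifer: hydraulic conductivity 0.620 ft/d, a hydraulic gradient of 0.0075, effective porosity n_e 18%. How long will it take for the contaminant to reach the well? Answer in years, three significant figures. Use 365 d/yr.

59.2 years

K = 0.620 ft/d × 0.3048 = 0.1890 m/d
Darcy flux q = K·i = 0.1890 × 0.0075 = 0.001417 m/d
Seepage velocity v = q / n = 0.001417 / 0.18 = 0.007874 m/d
t = L / v = 170 / 0.007874 = 21590 d
   = 21590 / 365 = 59.2 yr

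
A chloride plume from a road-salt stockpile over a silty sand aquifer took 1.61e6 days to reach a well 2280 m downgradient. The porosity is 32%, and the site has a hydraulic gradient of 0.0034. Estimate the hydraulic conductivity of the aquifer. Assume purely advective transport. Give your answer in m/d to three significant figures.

0.133 m/d

v = L / t = 2280 / 1.61e6 = 0.001416 m/d
K = v · n / i = 0.001416 × 0.32 / 0.0034 = 0.133 m/d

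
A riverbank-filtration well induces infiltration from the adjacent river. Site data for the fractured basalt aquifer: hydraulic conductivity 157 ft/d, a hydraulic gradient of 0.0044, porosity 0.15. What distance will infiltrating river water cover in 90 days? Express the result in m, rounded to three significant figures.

126 m

K = 157 ft/d × 0.3048 = 47.85 m/d
Darcy flux q = K·i = 47.85 × 0.0044 = 0.2106 m/d
Seepage velocity v = q / n = 0.2106 / 0.15 = 1.404 m/d
L = v × T = 1.404 × 90 = 126.3 m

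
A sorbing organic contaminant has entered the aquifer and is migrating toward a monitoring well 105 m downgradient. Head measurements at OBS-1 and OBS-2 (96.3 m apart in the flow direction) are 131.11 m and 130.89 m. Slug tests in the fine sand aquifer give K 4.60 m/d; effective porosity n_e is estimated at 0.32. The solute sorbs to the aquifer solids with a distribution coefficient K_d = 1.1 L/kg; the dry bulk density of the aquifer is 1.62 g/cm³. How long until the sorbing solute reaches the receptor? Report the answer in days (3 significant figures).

Hydraulic gradient i = (131.11 − 130.89) / 96.3 = 0.22 / 96.3 = 0.002285
Darcy flux q = K·i = 4.60 × 0.002285 = 0.01051 m/d
v_s = q/n_e = 0.01051/0.32 = 0.03284 m/d
Retardation R = 1 + ρ_b·K_d/n = 1 + 1.62×1.1/0.32 = 6.569
Contaminant velocity v_c = v/R = 0.03284/6.569 = 0.004999 m/d
t = L/v_c = 105/0.004999 = 21000 d

21000 days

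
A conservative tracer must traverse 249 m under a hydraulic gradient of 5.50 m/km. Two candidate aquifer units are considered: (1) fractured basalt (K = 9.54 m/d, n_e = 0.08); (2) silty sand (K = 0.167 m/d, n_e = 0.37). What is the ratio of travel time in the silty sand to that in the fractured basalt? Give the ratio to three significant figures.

264

Unit 1 (fractured basalt): v = 9.54×0.0055/0.08 = 0.6559 m/d, t = 249/0.6559 = 379.6 d
Unit 2 (silty sand): v = 0.167×0.0055/0.37 = 0.002482 m/d, t = 249/0.002482 = 100300 d
t(silty sand) / t(fractured basalt) = 100300/379.6 = 264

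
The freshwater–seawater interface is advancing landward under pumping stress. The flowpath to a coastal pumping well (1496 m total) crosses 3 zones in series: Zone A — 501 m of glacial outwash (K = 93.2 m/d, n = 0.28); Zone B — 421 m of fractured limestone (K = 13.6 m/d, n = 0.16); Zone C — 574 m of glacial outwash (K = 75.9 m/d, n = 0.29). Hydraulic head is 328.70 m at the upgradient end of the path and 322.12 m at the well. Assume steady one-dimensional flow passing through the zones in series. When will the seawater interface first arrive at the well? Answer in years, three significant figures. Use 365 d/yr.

6.84 years

Total head drop ΔH = 328.70 − 322.12 = 6.58 m
Continuity: the same q passes through each zone, so ΔH = q·Σ(L_j/K_j) — the zones act as resistances in series.
Σ(L/K) = 501/93.2 + 421/13.6 + 574/75.9 = 5.376 + 30.96 + 7.563 = 43.89 d
q = ΔH / Σ(L/K) = 6.58 / 43.89 = 0.1499 m/d (same in every zone)
Zone A: v = q/n = 0.1499/0.28 = 0.5354 m/d → t_A = 501/0.5354 = 935.8 d
Zone B: v = q/n = 0.1499/0.16 = 0.9369 m/d → t_B = 421/0.9369 = 449.3 d
Zone C: v = q/n = 0.1499/0.29 = 0.5169 m/d → t_C = 574/0.5169 = 1110 d
Total t = 935.8 + 449.3 + 1110 = 2496 d
   = 2496 / 365 = 6.84 yr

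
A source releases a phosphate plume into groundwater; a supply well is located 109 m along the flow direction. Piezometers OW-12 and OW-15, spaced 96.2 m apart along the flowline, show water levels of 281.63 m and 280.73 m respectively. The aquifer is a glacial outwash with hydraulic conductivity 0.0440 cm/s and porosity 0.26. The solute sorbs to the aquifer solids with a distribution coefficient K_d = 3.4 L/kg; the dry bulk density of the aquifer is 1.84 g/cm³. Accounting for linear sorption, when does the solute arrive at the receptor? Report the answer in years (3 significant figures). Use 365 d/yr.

5.47 years

Hydraulic gradient i = (281.63 − 280.73) / 96.2 = 0.90 / 96.2 = 0.009356
K = 0.0440 cm/s × 864 = 38.02 m/d
Specific discharge q = 38.02 × 0.009356 = 0.3557 m/d
Seepage velocity v = q / n = 0.3557 / 0.26 = 1.368 m/d
Retardation R = 1 + ρ_b·K_d/n = 1 + 1.84×3.4/0.26 = 25.06
Contaminant velocity v_c = v/R = 1.368/25.06 = 0.05458 m/d
t = L/v_c = 109/0.05458 = 1997 d
   = 1997/365 = 5.47 yr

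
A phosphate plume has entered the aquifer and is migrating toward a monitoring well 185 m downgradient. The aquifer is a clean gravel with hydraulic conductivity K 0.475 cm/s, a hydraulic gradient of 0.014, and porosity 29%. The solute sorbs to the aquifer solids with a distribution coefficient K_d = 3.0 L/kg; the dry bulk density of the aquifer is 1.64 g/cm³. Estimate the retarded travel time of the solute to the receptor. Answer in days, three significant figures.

K = 0.475 cm/s × 864 = 410.4 m/d
Darcy flux q = K·i = 410.4 × 0.014 = 5.746 m/d
v_s = q/n_e = 5.746/0.29 = 19.81 m/d
Retardation R = 1 + ρ_b·K_d/n = 1 + 1.64×3.0/0.29 = 17.97
Contaminant velocity v_c = v/R = 19.81/17.97 = 1.103 m/d
t = L/v_c = 185/1.103 = 167.8 d

168 days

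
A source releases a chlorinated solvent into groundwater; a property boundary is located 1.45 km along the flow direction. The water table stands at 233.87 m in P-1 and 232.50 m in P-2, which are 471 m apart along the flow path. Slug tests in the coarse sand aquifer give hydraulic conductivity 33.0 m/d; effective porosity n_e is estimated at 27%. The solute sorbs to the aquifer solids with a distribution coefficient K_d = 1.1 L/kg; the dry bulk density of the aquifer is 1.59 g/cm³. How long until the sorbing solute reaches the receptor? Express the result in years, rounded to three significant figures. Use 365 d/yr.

83.6 years

Hydraulic gradient i = (233.87 − 232.50) / 471 = 1.37 / 471 = 0.002909
Darcy flux q = K·i = 33.0 × 0.002909 = 0.09599 m/d
v = Ki/n = 33.0·0.002909/0.27 = 0.3555 m/d
Retardation R = 1 + ρ_b·K_d/n = 1 + 1.59×1.1/0.27 = 7.478
Contaminant velocity v_c = v/R = 0.3555/7.478 = 0.04754 m/d
L = 1.45 km = 1450 m
t = L/v_c = 1450/0.04754 = 30500 d
   = 30500/365 = 83.6 yr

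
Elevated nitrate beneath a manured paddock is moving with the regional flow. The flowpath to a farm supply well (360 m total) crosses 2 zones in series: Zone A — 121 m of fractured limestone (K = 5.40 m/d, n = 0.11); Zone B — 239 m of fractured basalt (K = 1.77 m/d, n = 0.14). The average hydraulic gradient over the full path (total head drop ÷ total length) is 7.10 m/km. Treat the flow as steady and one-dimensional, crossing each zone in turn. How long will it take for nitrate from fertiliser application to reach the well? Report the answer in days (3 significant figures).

For zones in series the flux q is common to all zones; the equivalent conductivity is the harmonic (thickness-weighted) mean, K_eq = L_total / Σ(L_j/K_j).
Σ(L/K) = 121/5.40 + 239/1.77 = 22.41 + 135.0 = 157.4 d
K_eq = L_total / Σ(L/K) = 360 / 157.4 = 2.287 m/d
q = K_eq · i = 2.287 × 0.0071 = 0.01624 m/d (same in every zone)
Zone A: v = q/n = 0.01624/0.11 = 0.1476 m/d → t_A = 121/0.1476 = 819.8 d
Zone B: v = q/n = 0.01624/0.14 = 0.1160 m/d → t_B = 239/0.1160 = 2061 d
Total t = 819.8 + 2061 = 2881 d

2880 days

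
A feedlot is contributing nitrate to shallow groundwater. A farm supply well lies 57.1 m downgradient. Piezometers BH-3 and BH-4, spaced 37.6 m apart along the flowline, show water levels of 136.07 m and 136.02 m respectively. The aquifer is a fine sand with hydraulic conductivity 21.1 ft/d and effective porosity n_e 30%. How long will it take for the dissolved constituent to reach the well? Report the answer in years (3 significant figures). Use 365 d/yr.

5.49 years

Hydraulic gradient i = (136.07 − 136.02) / 37.6 = 0.05 / 37.6 = 0.001330
K = 21.1 ft/d × 0.3048 = 6.431 m/d
Specific discharge q = 6.431 × 0.001330 = 0.008552 m/d
Average linear velocity = 0.008552 / 0.30 = 0.02851 m/d
t = L / v = 57.1 / 0.02851 = 2003 d
   = 2003 / 365 = 5.49 yr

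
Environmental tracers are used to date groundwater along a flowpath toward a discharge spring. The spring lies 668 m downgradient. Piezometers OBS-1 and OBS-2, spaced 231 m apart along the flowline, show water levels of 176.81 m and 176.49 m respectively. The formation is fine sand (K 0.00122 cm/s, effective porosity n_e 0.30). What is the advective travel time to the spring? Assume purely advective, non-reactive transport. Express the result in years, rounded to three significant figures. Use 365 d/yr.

Hydraulic gradient i = (176.81 − 176.49) / 231 = 0.32 / 231 = 0.001385
K = 0.00122 cm/s × 864 = 1.054 m/d
q = Ki = 1.054 × 0.001385 = 0.001460 m/d
Average linear velocity = 0.001460 / 0.30 = 0.004867 m/d
t = L / v = 668 / 0.004867 = 137200 d
   = 137200 / 365 = 376 yr

376 years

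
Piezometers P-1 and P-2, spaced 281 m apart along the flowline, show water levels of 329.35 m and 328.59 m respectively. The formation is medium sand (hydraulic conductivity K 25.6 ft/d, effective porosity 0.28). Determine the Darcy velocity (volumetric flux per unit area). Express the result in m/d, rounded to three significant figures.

0.0211 m/d

Hydraulic gradient i = (329.35 − 328.59) / 281 = 0.76 / 281 = 0.002705
K = 25.6 ft/d × 0.3048 = 7.803 m/d
q = Ki = 7.803 × 0.002705 = 0.02110 m/d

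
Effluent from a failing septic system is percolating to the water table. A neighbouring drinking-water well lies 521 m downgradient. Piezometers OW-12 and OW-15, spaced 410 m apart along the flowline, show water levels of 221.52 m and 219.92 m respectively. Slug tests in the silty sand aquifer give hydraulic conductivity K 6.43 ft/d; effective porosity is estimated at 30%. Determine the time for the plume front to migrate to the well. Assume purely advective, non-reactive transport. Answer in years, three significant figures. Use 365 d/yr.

Hydraulic gradient i = (221.52 − 219.92) / 410 = 1.60 / 410 = 0.003902
K = 6.43 ft/d × 0.3048 = 1.960 m/d
q = Ki = 1.960 × 0.003902 = 0.007648 m/d
Seepage velocity v = q / n = 0.007648 / 0.30 = 0.02549 m/d
t = L / v = 521 / 0.02549 = 20440 d
   = 20440 / 365 = 56.0 yr

56.0 years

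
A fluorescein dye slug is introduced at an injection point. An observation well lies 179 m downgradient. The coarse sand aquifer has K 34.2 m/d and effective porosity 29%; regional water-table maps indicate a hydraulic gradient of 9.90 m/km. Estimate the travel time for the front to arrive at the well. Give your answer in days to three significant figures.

153 days

q = Ki = 34.2 × 0.0099 = 0.3386 m/d
v = Ki/n = 34.2·0.0099/0.29 = 1.168 m/d
t = L / v = 179 / 1.168 = 153.3 d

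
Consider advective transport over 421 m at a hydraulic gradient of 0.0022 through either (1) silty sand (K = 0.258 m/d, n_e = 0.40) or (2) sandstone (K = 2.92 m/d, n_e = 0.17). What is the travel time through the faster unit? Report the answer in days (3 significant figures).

Unit 1 (silty sand): v = 0.258×0.0022/0.40 = 0.001419 m/d, t = 421/0.001419 = 296700 d
Unit 2 (sandstone): v = 2.92×0.0022/0.17 = 0.03779 m/d, t = 421/0.03779 = 11140 d
Faster unit: t = 11100 d

11100 days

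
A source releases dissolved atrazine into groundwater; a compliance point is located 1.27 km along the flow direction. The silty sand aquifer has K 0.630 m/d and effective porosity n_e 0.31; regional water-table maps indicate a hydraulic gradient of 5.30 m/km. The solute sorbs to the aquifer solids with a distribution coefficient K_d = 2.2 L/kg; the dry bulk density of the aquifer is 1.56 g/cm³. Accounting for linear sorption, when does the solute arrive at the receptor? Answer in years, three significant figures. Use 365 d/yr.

3900 years

Specific discharge q = 0.630 × 0.0053 = 0.003339 m/d
v_s = q/n_e = 0.003339/0.31 = 0.01077 m/d
Retardation R = 1 + ρ_b·K_d/n = 1 + 1.56×2.2/0.31 = 12.07
Contaminant velocity v_c = v/R = 0.01077/12.07 = 8.923e-4 m/d
L = 1.27 km = 1270 m
t = L/v_c = 1270/8.923e-4 = 1.423e6 d
   = 1.423e6/365 = 3900 yr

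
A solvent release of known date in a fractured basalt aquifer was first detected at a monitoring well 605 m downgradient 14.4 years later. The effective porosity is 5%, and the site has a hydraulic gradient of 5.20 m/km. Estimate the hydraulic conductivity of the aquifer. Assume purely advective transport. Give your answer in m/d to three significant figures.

1.11 m/d

t = 14.4 years = 5256 d
v = L / t = 605 / 5256 = 0.1151 m/d
K = v · n / i = 0.1151 × 0.05 / 0.0052 = 1.11 m/d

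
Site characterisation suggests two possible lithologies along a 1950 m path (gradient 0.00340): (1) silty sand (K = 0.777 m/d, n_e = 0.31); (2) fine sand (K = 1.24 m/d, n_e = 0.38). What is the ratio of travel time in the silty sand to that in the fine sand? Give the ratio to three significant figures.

Unit 1 (silty sand): v = 0.777×0.0034/0.31 = 0.008522 m/d, t = 1950/0.008522 = 228800 d
Unit 2 (fine sand): v = 1.24×0.0034/0.38 = 0.01109 m/d, t = 1950/0.01109 = 175800 d
t(silty sand) / t(fine sand) = 228800/175800 = 1.30

1.30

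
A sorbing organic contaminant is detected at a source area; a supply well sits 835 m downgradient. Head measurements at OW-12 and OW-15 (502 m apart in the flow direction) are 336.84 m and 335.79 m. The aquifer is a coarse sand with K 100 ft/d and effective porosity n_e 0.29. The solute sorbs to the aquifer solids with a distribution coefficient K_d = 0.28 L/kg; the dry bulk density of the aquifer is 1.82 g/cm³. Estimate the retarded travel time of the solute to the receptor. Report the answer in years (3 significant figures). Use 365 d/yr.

28.7 years

Hydraulic gradient i = (336.84 − 335.79) / 502 = 1.05 / 502 = 0.002092
K = 100 ft/d × 0.3048 = 30.48 m/d
Specific discharge q = 30.48 × 0.002092 = 0.06375 m/d
v = Ki/n = 30.48·0.002092/0.29 = 0.2198 m/d
Retardation R = 1 + ρ_b·K_d/n = 1 + 1.82×0.28/0.29 = 2.757
Contaminant velocity v_c = v/R = 0.2198/2.757 = 0.07973 m/d
t = L/v_c = 835/0.07973 = 10470 d
   = 10470/365 = 28.7 yr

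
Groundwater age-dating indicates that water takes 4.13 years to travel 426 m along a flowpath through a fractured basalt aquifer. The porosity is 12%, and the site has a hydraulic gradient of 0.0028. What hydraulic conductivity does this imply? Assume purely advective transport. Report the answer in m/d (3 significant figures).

t = 4.13 years = 1507 d
v = L / t = 426 / 1507 = 0.2826 m/d
K = v · n / i = 0.2826 × 0.12 / 0.0028 = 12.1 m/d

12.1 m/d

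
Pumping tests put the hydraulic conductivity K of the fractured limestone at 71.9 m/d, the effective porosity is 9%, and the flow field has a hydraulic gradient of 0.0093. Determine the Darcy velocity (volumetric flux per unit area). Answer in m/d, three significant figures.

0.669 m/d

Specific discharge q = 71.9 × 0.0093 = 0.6687 m/d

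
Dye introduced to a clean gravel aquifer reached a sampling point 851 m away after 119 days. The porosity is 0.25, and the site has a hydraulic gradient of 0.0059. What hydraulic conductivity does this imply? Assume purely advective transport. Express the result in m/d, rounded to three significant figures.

v = L / t = 851 / 119 = 7.151 m/d
K = v · n / i = 7.151 × 0.25 / 0.0059 = 303 m/d

303 m/d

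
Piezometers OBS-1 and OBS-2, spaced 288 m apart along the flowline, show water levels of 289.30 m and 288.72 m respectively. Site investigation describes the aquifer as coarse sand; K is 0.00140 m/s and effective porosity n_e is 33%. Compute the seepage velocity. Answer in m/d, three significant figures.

0.738 m/d

Hydraulic gradient i = (289.30 − 288.72) / 288 = 0.58 / 288 = 0.002014
K = 0.00140 m/s × 86400 s/d = 121.0 m/d
Specific discharge q = 121.0 × 0.002014 = 0.2436 m/d
Seepage velocity v = q / n = 0.2436 / 0.33 = 0.7382 m/d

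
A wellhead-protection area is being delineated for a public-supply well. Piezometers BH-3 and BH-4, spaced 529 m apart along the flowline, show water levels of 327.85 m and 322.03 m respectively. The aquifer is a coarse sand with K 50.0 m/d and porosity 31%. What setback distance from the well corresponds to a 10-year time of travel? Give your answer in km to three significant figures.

Hydraulic gradient i = (327.85 − 322.03) / 529 = 5.82 / 529 = 0.01100
Darcy flux q = K·i = 50.0 × 0.01100 = 0.5501 m/d
Seepage velocity v = q / n = 0.5501 / 0.31 = 1.774 m/d
T = 10 yr × 365 = 3650 d
L = v × T = 1.774 × 3650 = 6477 m
   = 6.48 km

6.48 km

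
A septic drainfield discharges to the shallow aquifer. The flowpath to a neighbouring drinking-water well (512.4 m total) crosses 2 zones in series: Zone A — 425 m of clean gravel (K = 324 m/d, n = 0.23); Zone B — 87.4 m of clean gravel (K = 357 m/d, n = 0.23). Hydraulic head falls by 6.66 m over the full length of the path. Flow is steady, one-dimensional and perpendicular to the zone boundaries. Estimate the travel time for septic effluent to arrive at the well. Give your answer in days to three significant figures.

Continuity: the same q passes through each zone, so ΔH = q·Σ(L_j/K_j) — the zones act as resistances in series.
Σ(L/K) = 425/324 + 87.4/357 = 1.312 + 0.2448 = 1.557 d
q = ΔH / Σ(L/K) = 6.66 / 1.557 = 4.279 m/d (same in every zone)
Zone A: v = q/n = 4.279/0.23 = 18.60 m/d → t_A = 425/18.60 = 22.85 d
Zone B: v = q/n = 4.279/0.23 = 18.60 m/d → t_B = 87.4/18.60 = 4.698 d
Total t = 22.85 + 4.698 = 27.54 d

27.5 days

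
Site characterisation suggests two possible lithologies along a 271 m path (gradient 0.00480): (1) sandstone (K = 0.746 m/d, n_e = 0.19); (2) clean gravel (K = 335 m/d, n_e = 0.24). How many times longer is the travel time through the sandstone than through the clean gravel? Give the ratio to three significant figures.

356

Unit 1 (sandstone): v = 0.746×0.0048/0.19 = 0.01885 m/d, t = 271/0.01885 = 14380 d
Unit 2 (clean gravel): v = 335×0.0048/0.24 = 6.700 m/d, t = 271/6.700 = 40.45 d
t(sandstone) / t(clean gravel) = 14380/40.45 = 356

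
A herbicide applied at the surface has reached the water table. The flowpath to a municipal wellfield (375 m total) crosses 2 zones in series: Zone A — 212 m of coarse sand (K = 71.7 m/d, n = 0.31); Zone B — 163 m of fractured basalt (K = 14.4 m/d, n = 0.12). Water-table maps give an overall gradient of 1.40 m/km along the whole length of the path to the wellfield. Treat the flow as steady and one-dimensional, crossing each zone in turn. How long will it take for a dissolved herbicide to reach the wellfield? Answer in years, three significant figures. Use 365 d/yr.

Steady 1-D flow in series ⇒ the Darcy flux q is identical in every zone and the zone head losses add (resistances L/K in series).
Σ(L/K) = 212/71.7 + 163/14.4 = 2.957 + 11.32 = 14.28 d
K_eq = L_total / Σ(L/K) = 375 / 14.28 = 26.27 m/d
q = K_eq · i = 26.27 × 0.0014 = 0.03677 m/d (same in every zone)
Zone A: v = q/n = 0.03677/0.31 = 0.1186 m/d → t_A = 212/0.1186 = 1787 d
Zone B: v = q/n = 0.03677/0.12 = 0.3065 m/d → t_B = 163/0.3065 = 531.9 d
Total t = 1787 + 531.9 = 2319 d
   = 2319 / 365 = 6.35 yr

6.35 years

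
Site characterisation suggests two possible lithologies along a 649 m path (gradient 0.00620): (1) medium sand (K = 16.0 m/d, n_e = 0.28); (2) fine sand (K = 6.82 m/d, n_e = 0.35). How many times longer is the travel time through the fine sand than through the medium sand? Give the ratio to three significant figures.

2.93

Unit 1 (medium sand): v = 16.0×0.0062/0.28 = 0.3543 m/d, t = 649/0.3543 = 1832 d
Unit 2 (fine sand): v = 6.82×0.0062/0.35 = 0.1208 m/d, t = 649/0.1208 = 5372 d
t(fine sand) / t(medium sand) = 5372/1832 = 2.93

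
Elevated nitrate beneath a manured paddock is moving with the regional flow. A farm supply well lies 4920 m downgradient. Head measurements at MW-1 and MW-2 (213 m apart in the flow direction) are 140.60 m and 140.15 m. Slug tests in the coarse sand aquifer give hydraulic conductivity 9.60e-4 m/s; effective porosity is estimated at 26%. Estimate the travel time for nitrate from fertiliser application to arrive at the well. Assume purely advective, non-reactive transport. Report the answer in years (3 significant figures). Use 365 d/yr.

20.0 years

Hydraulic gradient i = (140.60 − 140.15) / 213 = 0.45 / 213 = 0.002113
K = 9.60e-4 m/s × 86400 s/d = 82.94 m/d
Specific discharge q = 82.94 × 0.002113 = 0.1752 m/d
Seepage velocity v = q / n = 0.1752 / 0.26 = 0.6740 m/d
t = L / v = 4920 / 0.6740 = 7300 d
   = 7300 / 365 = 20.0 yr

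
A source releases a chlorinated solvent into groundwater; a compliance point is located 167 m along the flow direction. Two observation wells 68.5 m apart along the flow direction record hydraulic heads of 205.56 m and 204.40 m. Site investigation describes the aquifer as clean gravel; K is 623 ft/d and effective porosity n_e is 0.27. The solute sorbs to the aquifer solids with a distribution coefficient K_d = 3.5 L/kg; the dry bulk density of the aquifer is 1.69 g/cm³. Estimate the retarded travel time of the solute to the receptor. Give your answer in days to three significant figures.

321 days

Hydraulic gradient i = (205.56 − 204.40) / 68.5 = 1.16 / 68.5 = 0.01693
K = 623 ft/d × 0.3048 = 189.9 m/d
Specific discharge q = 189.9 × 0.01693 = 3.216 m/d
Seepage velocity v = q / n = 3.216 / 0.27 = 11.91 m/d
Retardation R = 1 + ρ_b·K_d/n = 1 + 1.69×3.5/0.27 = 22.91
Contaminant velocity v_c = v/R = 11.91/22.91 = 0.5199 m/d
t = L/v_c = 167/0.5199 = 321.2 d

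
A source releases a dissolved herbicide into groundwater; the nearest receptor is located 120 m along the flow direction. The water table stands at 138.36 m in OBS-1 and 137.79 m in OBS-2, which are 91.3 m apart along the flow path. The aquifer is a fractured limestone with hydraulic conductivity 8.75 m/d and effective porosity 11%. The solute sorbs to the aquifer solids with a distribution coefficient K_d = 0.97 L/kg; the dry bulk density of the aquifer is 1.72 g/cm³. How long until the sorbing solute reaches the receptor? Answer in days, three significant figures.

3910 days

Hydraulic gradient i = (138.36 − 137.79) / 91.3 = 0.57 / 91.3 = 0.006243
Specific discharge q = 8.75 × 0.006243 = 0.05463 m/d
Seepage velocity v = q / n = 0.05463 / 0.11 = 0.4966 m/d
Retardation R = 1 + ρ_b·K_d/n = 1 + 1.72×0.97/0.11 = 16.17
Contaminant velocity v_c = v/R = 0.4966/16.17 = 0.03072 m/d
t = L/v_c = 120/0.03072 = 3907 d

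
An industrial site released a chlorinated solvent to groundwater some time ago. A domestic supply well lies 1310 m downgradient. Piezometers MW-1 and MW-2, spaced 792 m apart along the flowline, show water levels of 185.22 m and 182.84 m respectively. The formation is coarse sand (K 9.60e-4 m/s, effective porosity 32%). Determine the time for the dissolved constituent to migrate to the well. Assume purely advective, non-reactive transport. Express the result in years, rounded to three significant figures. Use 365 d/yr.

4.61 years

Hydraulic gradient i = (185.22 − 182.84) / 792 = 2.38 / 792 = 0.003005
K = 9.60e-4 m/s × 86400 s/d = 82.94 m/d
q = Ki = 82.94 × 0.003005 = 0.2493 m/d
Average linear velocity = 0.2493 / 0.32 = 0.7789 m/d
t = L / v = 1310 / 0.7789 = 1682 d
   = 1682 / 365 = 4.61 yr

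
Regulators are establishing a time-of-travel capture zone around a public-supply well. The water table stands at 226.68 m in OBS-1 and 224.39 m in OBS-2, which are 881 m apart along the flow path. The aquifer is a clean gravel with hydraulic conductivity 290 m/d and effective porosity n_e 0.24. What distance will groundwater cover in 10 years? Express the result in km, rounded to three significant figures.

11.5 km

Hydraulic gradient i = (226.68 − 224.39) / 881 = 2.29 / 881 = 0.002599
Darcy flux q = K·i = 290 × 0.002599 = 0.7538 m/d
v = Ki/n = 290·0.002599/0.24 = 3.141 m/d
T = 10 yr × 365 = 3650 d
L = v × T = 3.141 × 3650 = 11460 m
   = 11.5 km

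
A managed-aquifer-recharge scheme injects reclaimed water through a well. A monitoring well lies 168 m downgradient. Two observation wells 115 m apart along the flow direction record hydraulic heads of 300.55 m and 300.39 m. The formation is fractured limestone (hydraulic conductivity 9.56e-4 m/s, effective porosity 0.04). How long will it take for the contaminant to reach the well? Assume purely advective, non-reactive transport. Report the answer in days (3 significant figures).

Hydraulic gradient i = (300.55 − 300.39) / 115 = 0.16 / 115 = 0.001391
K = 9.56e-4 m/s × 86400 s/d = 82.60 m/d
q = Ki = 82.60 × 0.001391 = 0.1149 m/d
Seepage velocity v = q / n = 0.1149 / 0.04 = 2.873 m/d
t = L / v = 168 / 2.873 = 58.48 d

58.5 days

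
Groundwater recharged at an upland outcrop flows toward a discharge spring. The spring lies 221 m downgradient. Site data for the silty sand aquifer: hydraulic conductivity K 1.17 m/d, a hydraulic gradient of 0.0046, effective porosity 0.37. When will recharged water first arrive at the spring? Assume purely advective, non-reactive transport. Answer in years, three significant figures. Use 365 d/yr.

41.6 years

q = Ki = 1.17 × 0.0046 = 0.005382 m/d
Average linear velocity = 0.005382 / 0.37 = 0.01455 m/d
t = L / v = 221 / 0.01455 = 15190 d
   = 15190 / 365 = 41.6 yr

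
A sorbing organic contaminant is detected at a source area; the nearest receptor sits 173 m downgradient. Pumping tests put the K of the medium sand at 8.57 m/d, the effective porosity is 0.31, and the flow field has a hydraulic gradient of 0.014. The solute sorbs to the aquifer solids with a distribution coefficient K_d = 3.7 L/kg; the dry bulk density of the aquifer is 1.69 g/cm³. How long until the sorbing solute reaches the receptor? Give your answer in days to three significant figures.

q = Ki = 8.57 × 0.014 = 0.1200 m/d
v_s = q/n_e = 0.1200/0.31 = 0.3870 m/d
Retardation R = 1 + ρ_b·K_d/n = 1 + 1.69×3.7/0.31 = 21.17
Contaminant velocity v_c = v/R = 0.3870/21.17 = 0.01828 m/d
t = L/v_c = 173/0.01828 = 9463 d

9460 days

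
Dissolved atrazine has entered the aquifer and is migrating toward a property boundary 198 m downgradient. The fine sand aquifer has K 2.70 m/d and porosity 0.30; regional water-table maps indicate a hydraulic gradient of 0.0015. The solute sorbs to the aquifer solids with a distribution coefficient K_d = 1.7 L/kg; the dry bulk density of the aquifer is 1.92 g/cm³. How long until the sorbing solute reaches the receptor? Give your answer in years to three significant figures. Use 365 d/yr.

477 years

q = Ki = 2.70 × 0.0015 = 0.004050 m/d
Average linear velocity = 0.004050 / 0.30 = 0.01350 m/d
Retardation R = 1 + ρ_b·K_d/n = 1 + 1.92×1.7/0.30 = 11.88
Contaminant velocity v_c = v/R = 0.01350/11.88 = 0.001136 m/d
t = L/v_c = 198/0.001136 = 174200 d
   = 174200/365 = 477 yr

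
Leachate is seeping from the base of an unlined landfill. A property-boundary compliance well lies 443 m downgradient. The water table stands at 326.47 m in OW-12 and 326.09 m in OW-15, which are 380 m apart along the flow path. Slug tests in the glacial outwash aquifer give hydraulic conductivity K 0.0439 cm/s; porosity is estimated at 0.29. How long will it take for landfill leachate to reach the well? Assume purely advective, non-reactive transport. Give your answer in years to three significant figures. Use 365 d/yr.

9.28 years

Hydraulic gradient i = (326.47 − 326.09) / 380 = 0.38 / 380 = 0.001000
K = 0.0439 cm/s × 864 = 37.93 m/d
Specific discharge q = 37.93 × 0.001000 = 0.03793 m/d
v_s = q/n_e = 0.03793/0.29 = 0.1308 m/d
t = L / v = 443 / 0.1308 = 3387 d
   = 3387 / 365 = 9.28 yr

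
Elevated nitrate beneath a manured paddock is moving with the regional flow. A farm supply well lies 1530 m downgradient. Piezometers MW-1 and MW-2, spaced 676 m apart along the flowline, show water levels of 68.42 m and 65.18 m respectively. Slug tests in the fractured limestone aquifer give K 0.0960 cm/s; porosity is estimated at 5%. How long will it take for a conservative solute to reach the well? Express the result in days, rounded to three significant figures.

Hydraulic gradient i = (68.42 − 65.18) / 676 = 3.24 / 676 = 0.004793
K = 0.0960 cm/s × 864 = 82.94 m/d
q = Ki = 82.94 × 0.004793 = 0.3975 m/d
v = Ki/n = 82.94·0.004793/0.05 = 7.951 m/d
t = L / v = 1530 / 7.951 = 192.4 d

192 days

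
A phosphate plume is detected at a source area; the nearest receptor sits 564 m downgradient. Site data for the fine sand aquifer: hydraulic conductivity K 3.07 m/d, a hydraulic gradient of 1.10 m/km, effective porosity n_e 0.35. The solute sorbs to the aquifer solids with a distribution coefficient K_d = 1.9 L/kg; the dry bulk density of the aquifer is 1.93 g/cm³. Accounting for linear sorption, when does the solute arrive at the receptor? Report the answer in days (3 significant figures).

q = Ki = 3.07 × 0.0011 = 0.003377 m/d
Seepage velocity v = q / n = 0.003377 / 0.35 = 0.009649 m/d
Retardation R = 1 + ρ_b·K_d/n = 1 + 1.93×1.9/0.35 = 11.48
Contaminant velocity v_c = v/R = 0.009649/11.48 = 8.407e-4 m/d
t = L/v_c = 564/8.407e-4 = 670900 d

671000 days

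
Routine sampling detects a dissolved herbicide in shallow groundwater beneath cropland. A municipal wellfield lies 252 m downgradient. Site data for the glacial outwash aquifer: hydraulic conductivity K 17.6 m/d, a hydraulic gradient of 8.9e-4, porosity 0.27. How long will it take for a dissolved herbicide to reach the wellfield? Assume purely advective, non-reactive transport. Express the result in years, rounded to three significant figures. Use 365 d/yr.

11.9 years

q = Ki = 17.6 × 8.9e-4 = 0.01566 m/d
v = Ki/n = 17.6·8.9e-4/0.27 = 0.05801 m/d
t = L / v = 252 / 0.05801 = 4344 d
   = 4344 / 365 = 11.9 yr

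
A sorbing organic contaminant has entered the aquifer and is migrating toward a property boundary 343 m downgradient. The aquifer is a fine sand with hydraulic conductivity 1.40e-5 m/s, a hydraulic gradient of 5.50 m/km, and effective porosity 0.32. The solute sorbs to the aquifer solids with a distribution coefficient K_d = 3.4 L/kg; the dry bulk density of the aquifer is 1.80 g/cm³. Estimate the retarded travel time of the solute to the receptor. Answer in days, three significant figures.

K = 1.40e-5 m/s × 86400 s/d = 1.210 m/d
q = Ki = 1.210 × 0.0055 = 0.006653 m/d
Seepage velocity v = q / n = 0.006653 / 0.32 = 0.02079 m/d
Retardation R = 1 + ρ_b·K_d/n = 1 + 1.80×3.4/0.32 = 20.13
Contaminant velocity v_c = v/R = 0.02079/20.13 = 0.001033 m/d
t = L/v_c = 343/0.001033 = 332000 d

332000 days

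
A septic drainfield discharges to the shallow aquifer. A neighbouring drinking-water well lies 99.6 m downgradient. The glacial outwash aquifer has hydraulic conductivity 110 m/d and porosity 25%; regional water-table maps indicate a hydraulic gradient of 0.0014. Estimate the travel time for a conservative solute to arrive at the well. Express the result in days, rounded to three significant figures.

162 days

q = Ki = 110 × 0.0014 = 0.1540 m/d
v = Ki/n = 110·0.0014/0.25 = 0.6160 m/d
t = L / v = 99.6 / 0.6160 = 161.7 d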